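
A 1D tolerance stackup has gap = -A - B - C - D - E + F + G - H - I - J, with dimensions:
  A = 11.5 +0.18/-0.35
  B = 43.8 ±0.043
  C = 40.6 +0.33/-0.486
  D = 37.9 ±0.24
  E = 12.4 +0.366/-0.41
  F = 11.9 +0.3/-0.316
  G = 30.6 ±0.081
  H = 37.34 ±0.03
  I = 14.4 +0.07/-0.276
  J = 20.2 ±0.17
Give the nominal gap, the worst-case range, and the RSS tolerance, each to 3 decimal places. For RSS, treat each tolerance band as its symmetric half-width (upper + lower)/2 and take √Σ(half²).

Stack each dimension's contribution:
  -A: nom -11.500 → Σnom=-11.500; wc +0.350/-0.180 → slack +0.350/-0.180; half-tol=0.265, Σhalf²=0.070225
  -B: nom -43.800 → Σnom=-55.300; wc +0.043/-0.043 → slack +0.393/-0.223; half-tol=0.043, Σhalf²=0.072074
  -C: nom -40.600 → Σnom=-95.900; wc +0.486/-0.330 → slack +0.879/-0.553; half-tol=0.408, Σhalf²=0.238538
  -D: nom -37.900 → Σnom=-133.800; wc +0.240/-0.240 → slack +1.119/-0.793; half-tol=0.240, Σhalf²=0.296138
  -E: nom -12.400 → Σnom=-146.200; wc +0.410/-0.366 → slack +1.529/-1.159; half-tol=0.388, Σhalf²=0.446682
  +F: nom +11.900 → Σnom=-134.300; wc +0.300/-0.316 → slack +1.829/-1.475; half-tol=0.308, Σhalf²=0.541546
  +G: nom +30.600 → Σnom=-103.700; wc +0.081/-0.081 → slack +1.910/-1.556; half-tol=0.081, Σhalf²=0.548107
  -H: nom -37.340 → Σnom=-141.040; wc +0.030/-0.030 → slack +1.940/-1.586; half-tol=0.030, Σhalf²=0.549007
  -I: nom -14.400 → Σnom=-155.440; wc +0.276/-0.070 → slack +2.216/-1.656; half-tol=0.173, Σhalf²=0.578936
  -J: nom -20.200 → Σnom=-175.640; wc +0.170/-0.170 → slack +2.386/-1.826; half-tol=0.170, Σhalf²=0.607836
Nominal = -175.640. Worst-case = [-175.640 - 1.826, -175.640 + 2.386] = [-177.466, -173.254]. RSS = √0.607836 = 0.780.

nominal=-175.640 wc=[-177.466,-173.254] rss=0.780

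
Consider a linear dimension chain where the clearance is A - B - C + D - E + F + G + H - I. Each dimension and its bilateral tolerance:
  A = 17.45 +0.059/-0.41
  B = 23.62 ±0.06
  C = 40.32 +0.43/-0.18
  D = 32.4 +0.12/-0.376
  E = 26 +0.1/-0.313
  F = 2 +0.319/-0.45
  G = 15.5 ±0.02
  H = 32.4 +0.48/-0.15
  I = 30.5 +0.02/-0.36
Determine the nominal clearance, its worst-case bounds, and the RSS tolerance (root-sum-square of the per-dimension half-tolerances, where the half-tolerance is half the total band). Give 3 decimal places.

Stack each dimension's contribution:
  +A: nom +17.450 → Σnom=17.450; wc +0.059/-0.410 → slack +0.059/-0.410; half-tol=0.234, Σhalf²=0.054990
  -B: nom -23.620 → Σnom=-6.170; wc +0.060/-0.060 → slack +0.119/-0.470; half-tol=0.060, Σhalf²=0.058590
  -C: nom -40.320 → Σnom=-46.490; wc +0.180/-0.430 → slack +0.299/-0.900; half-tol=0.305, Σhalf²=0.151615
  +D: nom +32.400 → Σnom=-14.090; wc +0.120/-0.376 → slack +0.419/-1.276; half-tol=0.248, Σhalf²=0.213119
  -E: nom -26.000 → Σnom=-40.090; wc +0.313/-0.100 → slack +0.732/-1.376; half-tol=0.207, Σhalf²=0.255761
  +F: nom +2.000 → Σnom=-38.090; wc +0.319/-0.450 → slack +1.051/-1.826; half-tol=0.385, Σhalf²=0.403602
  +G: nom +15.500 → Σnom=-22.590; wc +0.020/-0.020 → slack +1.071/-1.846; half-tol=0.020, Σhalf²=0.404002
  +H: nom +32.400 → Σnom=9.810; wc +0.480/-0.150 → slack +1.551/-1.996; half-tol=0.315, Σhalf²=0.503227
  -I: nom -30.500 → Σnom=-20.690; wc +0.360/-0.020 → slack +1.911/-2.016; half-tol=0.190, Σhalf²=0.539327
Nominal = -20.690. Worst-case = [-20.690 - 2.016, -20.690 + 1.911] = [-22.706, -18.779]. RSS = √0.539327 = 0.734.

nominal=-20.690 wc=[-22.706,-18.779] rss=0.734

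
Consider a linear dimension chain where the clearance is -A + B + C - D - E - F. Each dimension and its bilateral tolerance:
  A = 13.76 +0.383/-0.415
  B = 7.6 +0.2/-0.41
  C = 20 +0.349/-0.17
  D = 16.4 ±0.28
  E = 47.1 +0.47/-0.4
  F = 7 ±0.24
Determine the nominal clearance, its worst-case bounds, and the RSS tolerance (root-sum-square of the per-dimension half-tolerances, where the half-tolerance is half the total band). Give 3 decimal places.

Stack each dimension's contribution:
  -A: nom -13.760 → Σnom=-13.760; wc +0.415/-0.383 → slack +0.415/-0.383; half-tol=0.399, Σhalf²=0.159201
  +B: nom +7.600 → Σnom=-6.160; wc +0.200/-0.410 → slack +0.615/-0.793; half-tol=0.305, Σhalf²=0.252226
  +C: nom +20.000 → Σnom=13.840; wc +0.349/-0.170 → slack +0.964/-0.963; half-tol=0.260, Σhalf²=0.319566
  -D: nom -16.400 → Σnom=-2.560; wc +0.280/-0.280 → slack +1.244/-1.243; half-tol=0.280, Σhalf²=0.397966
  -E: nom -47.100 → Σnom=-49.660; wc +0.400/-0.470 → slack +1.644/-1.713; half-tol=0.435, Σhalf²=0.587191
  -F: nom -7.000 → Σnom=-56.660; wc +0.240/-0.240 → slack +1.884/-1.953; half-tol=0.240, Σhalf²=0.644791
Nominal = -56.660. Worst-case = [-56.660 - 1.953, -56.660 + 1.884] = [-58.613, -54.776]. RSS = √0.644791 = 0.803.

nominal=-56.660 wc=[-58.613,-54.776] rss=0.803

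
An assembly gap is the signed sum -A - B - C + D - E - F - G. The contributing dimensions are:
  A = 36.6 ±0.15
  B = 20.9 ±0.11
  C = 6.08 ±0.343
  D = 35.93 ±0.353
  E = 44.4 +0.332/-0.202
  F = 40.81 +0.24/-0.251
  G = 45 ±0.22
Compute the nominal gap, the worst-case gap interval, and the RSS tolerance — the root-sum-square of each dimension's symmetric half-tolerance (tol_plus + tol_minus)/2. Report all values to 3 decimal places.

Stack each dimension's contribution:
  -A: nom -36.600 → Σnom=-36.600; wc +0.150/-0.150 → slack +0.150/-0.150; half-tol=0.150, Σhalf²=0.022500
  -B: nom -20.900 → Σnom=-57.500; wc +0.110/-0.110 → slack +0.260/-0.260; half-tol=0.110, Σhalf²=0.034600
  -C: nom -6.080 → Σnom=-63.580; wc +0.343/-0.343 → slack +0.603/-0.603; half-tol=0.343, Σhalf²=0.152249
  +D: nom +35.930 → Σnom=-27.650; wc +0.353/-0.353 → slack +0.956/-0.956; half-tol=0.353, Σhalf²=0.276858
  -E: nom -44.400 → Σnom=-72.050; wc +0.202/-0.332 → slack +1.158/-1.288; half-tol=0.267, Σhalf²=0.348147
  -F: nom -40.810 → Σnom=-112.860; wc +0.251/-0.240 → slack +1.409/-1.528; half-tol=0.245, Σhalf²=0.408417
  -G: nom -45.000 → Σnom=-157.860; wc +0.220/-0.220 → slack +1.629/-1.748; half-tol=0.220, Σhalf²=0.456817
Nominal = -157.860. Worst-case = [-157.860 - 1.748, -157.860 + 1.629] = [-159.608, -156.231]. RSS = √0.456817 = 0.676.

nominal=-157.860 wc=[-159.608,-156.231] rss=0.676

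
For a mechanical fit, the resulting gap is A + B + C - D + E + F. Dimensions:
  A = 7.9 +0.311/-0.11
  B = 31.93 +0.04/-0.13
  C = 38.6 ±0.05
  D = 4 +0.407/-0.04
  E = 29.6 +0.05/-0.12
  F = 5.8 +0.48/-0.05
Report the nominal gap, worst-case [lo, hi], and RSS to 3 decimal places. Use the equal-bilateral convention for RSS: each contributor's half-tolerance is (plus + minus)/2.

Stack each dimension's contribution:
  +A: nom +7.900 → Σnom=7.900; wc +0.311/-0.110 → slack +0.311/-0.110; half-tol=0.210, Σhalf²=0.044310
  +B: nom +31.930 → Σnom=39.830; wc +0.040/-0.130 → slack +0.351/-0.240; half-tol=0.085, Σhalf²=0.051535
  +C: nom +38.600 → Σnom=78.430; wc +0.050/-0.050 → slack +0.401/-0.290; half-tol=0.050, Σhalf²=0.054035
  -D: nom -4.000 → Σnom=74.430; wc +0.040/-0.407 → slack +0.441/-0.697; half-tol=0.223, Σhalf²=0.103987
  +E: nom +29.600 → Σnom=104.030; wc +0.050/-0.120 → slack +0.491/-0.817; half-tol=0.085, Σhalf²=0.111212
  +F: nom +5.800 → Σnom=109.830; wc +0.480/-0.050 → slack +0.971/-0.867; half-tol=0.265, Σhalf²=0.181437
Nominal = 109.830. Worst-case = [109.830 - 0.867, 109.830 + 0.971] = [108.963, 110.801]. RSS = √0.181437 = 0.426.

nominal=109.830 wc=[108.963,110.801] rss=0.426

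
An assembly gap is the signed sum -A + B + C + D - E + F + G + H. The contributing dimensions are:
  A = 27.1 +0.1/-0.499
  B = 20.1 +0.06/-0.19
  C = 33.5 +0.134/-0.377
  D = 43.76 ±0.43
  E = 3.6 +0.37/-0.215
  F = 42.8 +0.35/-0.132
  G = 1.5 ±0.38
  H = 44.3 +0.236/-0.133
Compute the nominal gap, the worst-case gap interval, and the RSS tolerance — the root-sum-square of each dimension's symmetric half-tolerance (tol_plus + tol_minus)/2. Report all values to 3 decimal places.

Stack each dimension's contribution:
  -A: nom -27.100 → Σnom=-27.100; wc +0.499/-0.100 → slack +0.499/-0.100; half-tol=0.299, Σhalf²=0.089700
  +B: nom +20.100 → Σnom=-7.000; wc +0.060/-0.190 → slack +0.559/-0.290; half-tol=0.125, Σhalf²=0.105325
  +C: nom +33.500 → Σnom=26.500; wc +0.134/-0.377 → slack +0.693/-0.667; half-tol=0.256, Σhalf²=0.170605
  +D: nom +43.760 → Σnom=70.260; wc +0.430/-0.430 → slack +1.123/-1.097; half-tol=0.430, Σhalf²=0.355505
  -E: nom -3.600 → Σnom=66.660; wc +0.215/-0.370 → slack +1.338/-1.467; half-tol=0.292, Σhalf²=0.441062
  +F: nom +42.800 → Σnom=109.460; wc +0.350/-0.132 → slack +1.688/-1.599; half-tol=0.241, Σhalf²=0.499143
  +G: nom +1.500 → Σnom=110.960; wc +0.380/-0.380 → slack +2.068/-1.979; half-tol=0.380, Σhalf²=0.643543
  +H: nom +44.300 → Σnom=155.260; wc +0.236/-0.133 → slack +2.304/-2.112; half-tol=0.184, Σhalf²=0.677583
Nominal = 155.260. Worst-case = [155.260 - 2.112, 155.260 + 2.304] = [153.148, 157.564]. RSS = √0.677583 = 0.823.

nominal=155.260 wc=[153.148,157.564] rss=0.823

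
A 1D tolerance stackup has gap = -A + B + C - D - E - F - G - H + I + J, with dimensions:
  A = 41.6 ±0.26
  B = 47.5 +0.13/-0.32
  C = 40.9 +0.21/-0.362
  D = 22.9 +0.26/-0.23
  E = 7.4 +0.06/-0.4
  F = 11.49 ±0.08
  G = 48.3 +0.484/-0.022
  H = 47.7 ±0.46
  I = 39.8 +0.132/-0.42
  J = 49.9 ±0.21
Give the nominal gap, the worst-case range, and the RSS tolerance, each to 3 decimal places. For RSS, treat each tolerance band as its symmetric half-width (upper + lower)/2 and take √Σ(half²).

nominal=-1.290 wc=[-4.206,0.844] rss=0.846

Stack each dimension's contribution:
  -A: nom -41.600 → Σnom=-41.600; wc +0.260/-0.260 → slack +0.260/-0.260; half-tol=0.260, Σhalf²=0.067600
  +B: nom +47.500 → Σnom=5.900; wc +0.130/-0.320 → slack +0.390/-0.580; half-tol=0.225, Σhalf²=0.118225
  +C: nom +40.900 → Σnom=46.800; wc +0.210/-0.362 → slack +0.600/-0.942; half-tol=0.286, Σhalf²=0.200021
  -D: nom -22.900 → Σnom=23.900; wc +0.230/-0.260 → slack +0.830/-1.202; half-tol=0.245, Σhalf²=0.260046
  -E: nom -7.400 → Σnom=16.500; wc +0.400/-0.060 → slack +1.230/-1.262; half-tol=0.230, Σhalf²=0.312946
  -F: nom -11.490 → Σnom=5.010; wc +0.080/-0.080 → slack +1.310/-1.342; half-tol=0.080, Σhalf²=0.319346
  -G: nom -48.300 → Σnom=-43.290; wc +0.022/-0.484 → slack +1.332/-1.826; half-tol=0.253, Σhalf²=0.383355
  -H: nom -47.700 → Σnom=-90.990; wc +0.460/-0.460 → slack +1.792/-2.286; half-tol=0.460, Σhalf²=0.594955
  +I: nom +39.800 → Σnom=-51.190; wc +0.132/-0.420 → slack +1.924/-2.706; half-tol=0.276, Σhalf²=0.671131
  +J: nom +49.900 → Σnom=-1.290; wc +0.210/-0.210 → slack +2.134/-2.916; half-tol=0.210, Σhalf²=0.715231
Nominal = -1.290. Worst-case = [-1.290 - 2.916, -1.290 + 2.134] = [-4.206, 0.844]. RSS = √0.715231 = 0.846.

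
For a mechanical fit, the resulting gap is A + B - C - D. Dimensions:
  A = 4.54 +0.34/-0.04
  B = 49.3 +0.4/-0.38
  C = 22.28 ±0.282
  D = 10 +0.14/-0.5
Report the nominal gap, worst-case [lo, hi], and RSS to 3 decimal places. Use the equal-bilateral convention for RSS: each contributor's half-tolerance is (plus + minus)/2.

Stack each dimension's contribution:
  +A: nom +4.540 → Σnom=4.540; wc +0.340/-0.040 → slack +0.340/-0.040; half-tol=0.190, Σhalf²=0.036100
  +B: nom +49.300 → Σnom=53.840; wc +0.400/-0.380 → slack +0.740/-0.420; half-tol=0.390, Σhalf²=0.188200
  -C: nom -22.280 → Σnom=31.560; wc +0.282/-0.282 → slack +1.022/-0.702; half-tol=0.282, Σhalf²=0.267724
  -D: nom -10.000 → Σnom=21.560; wc +0.500/-0.140 → slack +1.522/-0.842; half-tol=0.320, Σhalf²=0.370124
Nominal = 21.560. Worst-case = [21.560 - 0.842, 21.560 + 1.522] = [20.718, 23.082]. RSS = √0.370124 = 0.608.

nominal=21.560 wc=[20.718,23.082] rss=0.608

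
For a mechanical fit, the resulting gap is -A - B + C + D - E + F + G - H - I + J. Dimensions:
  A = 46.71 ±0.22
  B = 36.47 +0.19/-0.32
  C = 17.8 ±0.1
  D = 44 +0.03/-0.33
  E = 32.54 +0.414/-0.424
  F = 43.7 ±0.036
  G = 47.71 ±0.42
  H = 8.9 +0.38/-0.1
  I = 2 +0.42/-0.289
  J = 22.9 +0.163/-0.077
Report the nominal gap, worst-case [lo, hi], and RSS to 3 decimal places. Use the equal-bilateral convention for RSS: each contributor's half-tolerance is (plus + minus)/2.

nominal=49.490 wc=[46.903,51.592] rss=0.841

Stack each dimension's contribution:
  -A: nom -46.710 → Σnom=-46.710; wc +0.220/-0.220 → slack +0.220/-0.220; half-tol=0.220, Σhalf²=0.048400
  -B: nom -36.470 → Σnom=-83.180; wc +0.320/-0.190 → slack +0.540/-0.410; half-tol=0.255, Σhalf²=0.113425
  +C: nom +17.800 → Σnom=-65.380; wc +0.100/-0.100 → slack +0.640/-0.510; half-tol=0.100, Σhalf²=0.123425
  +D: nom +44.000 → Σnom=-21.380; wc +0.030/-0.330 → slack +0.670/-0.840; half-tol=0.180, Σhalf²=0.155825
  -E: nom -32.540 → Σnom=-53.920; wc +0.424/-0.414 → slack +1.094/-1.254; half-tol=0.419, Σhalf²=0.331386
  +F: nom +43.700 → Σnom=-10.220; wc +0.036/-0.036 → slack +1.130/-1.290; half-tol=0.036, Σhalf²=0.332682
  +G: nom +47.710 → Σnom=37.490; wc +0.420/-0.420 → slack +1.550/-1.710; half-tol=0.420, Σhalf²=0.509082
  -H: nom -8.900 → Σnom=28.590; wc +0.100/-0.380 → slack +1.650/-2.090; half-tol=0.240, Σhalf²=0.566682
  -I: nom -2.000 → Σnom=26.590; wc +0.289/-0.420 → slack +1.939/-2.510; half-tol=0.354, Σhalf²=0.692352
  +J: nom +22.900 → Σnom=49.490; wc +0.163/-0.077 → slack +2.102/-2.587; half-tol=0.120, Σhalf²=0.706752
Nominal = 49.490. Worst-case = [49.490 - 2.587, 49.490 + 2.102] = [46.903, 51.592]. RSS = √0.706752 = 0.841.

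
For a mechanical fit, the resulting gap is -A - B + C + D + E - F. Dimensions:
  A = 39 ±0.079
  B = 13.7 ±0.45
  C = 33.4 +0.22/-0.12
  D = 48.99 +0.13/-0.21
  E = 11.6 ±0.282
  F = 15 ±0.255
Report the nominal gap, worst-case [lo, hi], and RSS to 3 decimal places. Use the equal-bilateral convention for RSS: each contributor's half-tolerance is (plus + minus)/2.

nominal=26.290 wc=[24.894,27.706] rss=0.641

Stack each dimension's contribution:
  -A: nom -39.000 → Σnom=-39.000; wc +0.079/-0.079 → slack +0.079/-0.079; half-tol=0.079, Σhalf²=0.006241
  -B: nom -13.700 → Σnom=-52.700; wc +0.450/-0.450 → slack +0.529/-0.529; half-tol=0.450, Σhalf²=0.208741
  +C: nom +33.400 → Σnom=-19.300; wc +0.220/-0.120 → slack +0.749/-0.649; half-tol=0.170, Σhalf²=0.237641
  +D: nom +48.990 → Σnom=29.690; wc +0.130/-0.210 → slack +0.879/-0.859; half-tol=0.170, Σhalf²=0.266541
  +E: nom +11.600 → Σnom=41.290; wc +0.282/-0.282 → slack +1.161/-1.141; half-tol=0.282, Σhalf²=0.346065
  -F: nom -15.000 → Σnom=26.290; wc +0.255/-0.255 → slack +1.416/-1.396; half-tol=0.255, Σhalf²=0.411090
Nominal = 26.290. Worst-case = [26.290 - 1.396, 26.290 + 1.416] = [24.894, 27.706]. RSS = √0.411090 = 0.641.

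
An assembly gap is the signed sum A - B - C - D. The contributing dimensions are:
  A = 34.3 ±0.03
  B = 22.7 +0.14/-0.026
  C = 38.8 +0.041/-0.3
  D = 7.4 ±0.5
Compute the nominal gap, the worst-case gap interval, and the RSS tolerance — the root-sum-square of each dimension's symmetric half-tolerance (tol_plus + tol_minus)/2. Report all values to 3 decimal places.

nominal=-34.600 wc=[-35.311,-33.744] rss=0.536

Stack each dimension's contribution:
  +A: nom +34.300 → Σnom=34.300; wc +0.030/-0.030 → slack +0.030/-0.030; half-tol=0.030, Σhalf²=0.000900
  -B: nom -22.700 → Σnom=11.600; wc +0.026/-0.140 → slack +0.056/-0.170; half-tol=0.083, Σhalf²=0.007789
  -C: nom -38.800 → Σnom=-27.200; wc +0.300/-0.041 → slack +0.356/-0.211; half-tol=0.170, Σhalf²=0.036859
  -D: nom -7.400 → Σnom=-34.600; wc +0.500/-0.500 → slack +0.856/-0.711; half-tol=0.500, Σhalf²=0.286859
Nominal = -34.600. Worst-case = [-34.600 - 0.711, -34.600 + 0.856] = [-35.311, -33.744]. RSS = √0.286859 = 0.536.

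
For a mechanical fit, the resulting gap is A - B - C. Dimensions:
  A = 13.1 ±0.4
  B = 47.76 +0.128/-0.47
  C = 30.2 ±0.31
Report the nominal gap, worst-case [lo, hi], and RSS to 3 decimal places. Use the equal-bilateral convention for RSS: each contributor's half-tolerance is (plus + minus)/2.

nominal=-64.860 wc=[-65.698,-63.680] rss=0.588

Stack each dimension's contribution:
  +A: nom +13.100 → Σnom=13.100; wc +0.400/-0.400 → slack +0.400/-0.400; half-tol=0.400, Σhalf²=0.160000
  -B: nom -47.760 → Σnom=-34.660; wc +0.470/-0.128 → slack +0.870/-0.528; half-tol=0.299, Σhalf²=0.249401
  -C: nom -30.200 → Σnom=-64.860; wc +0.310/-0.310 → slack +1.180/-0.838; half-tol=0.310, Σhalf²=0.345501
Nominal = -64.860. Worst-case = [-64.860 - 0.838, -64.860 + 1.180] = [-65.698, -63.680]. RSS = √0.345501 = 0.588.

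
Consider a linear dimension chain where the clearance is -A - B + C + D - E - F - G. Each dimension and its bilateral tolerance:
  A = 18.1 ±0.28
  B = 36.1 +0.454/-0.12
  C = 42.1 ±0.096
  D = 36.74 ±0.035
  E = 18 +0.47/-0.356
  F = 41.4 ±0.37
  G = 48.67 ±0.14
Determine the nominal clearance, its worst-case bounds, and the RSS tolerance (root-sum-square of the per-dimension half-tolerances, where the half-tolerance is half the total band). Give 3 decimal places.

Stack each dimension's contribution:
  -A: nom -18.100 → Σnom=-18.100; wc +0.280/-0.280 → slack +0.280/-0.280; half-tol=0.280, Σhalf²=0.078400
  -B: nom -36.100 → Σnom=-54.200; wc +0.120/-0.454 → slack +0.400/-0.734; half-tol=0.287, Σhalf²=0.160769
  +C: nom +42.100 → Σnom=-12.100; wc +0.096/-0.096 → slack +0.496/-0.830; half-tol=0.096, Σhalf²=0.169985
  +D: nom +36.740 → Σnom=24.640; wc +0.035/-0.035 → slack +0.531/-0.865; half-tol=0.035, Σhalf²=0.171210
  -E: nom -18.000 → Σnom=6.640; wc +0.356/-0.470 → slack +0.887/-1.335; half-tol=0.413, Σhalf²=0.341779
  -F: nom -41.400 → Σnom=-34.760; wc +0.370/-0.370 → slack +1.257/-1.705; half-tol=0.370, Σhalf²=0.478679
  -G: nom -48.670 → Σnom=-83.430; wc +0.140/-0.140 → slack +1.397/-1.845; half-tol=0.140, Σhalf²=0.498279
Nominal = -83.430. Worst-case = [-83.430 - 1.845, -83.430 + 1.397] = [-85.275, -82.033]. RSS = √0.498279 = 0.706.

nominal=-83.430 wc=[-85.275,-82.033] rss=0.706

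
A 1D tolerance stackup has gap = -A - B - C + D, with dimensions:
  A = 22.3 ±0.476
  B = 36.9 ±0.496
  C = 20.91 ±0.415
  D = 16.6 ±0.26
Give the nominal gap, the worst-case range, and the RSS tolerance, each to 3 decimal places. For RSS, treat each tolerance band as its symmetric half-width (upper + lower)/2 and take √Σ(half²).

Stack each dimension's contribution:
  -A: nom -22.300 → Σnom=-22.300; wc +0.476/-0.476 → slack +0.476/-0.476; half-tol=0.476, Σhalf²=0.226576
  -B: nom -36.900 → Σnom=-59.200; wc +0.496/-0.496 → slack +0.972/-0.972; half-tol=0.496, Σhalf²=0.472592
  -C: nom -20.910 → Σnom=-80.110; wc +0.415/-0.415 → slack +1.387/-1.387; half-tol=0.415, Σhalf²=0.644817
  +D: nom +16.600 → Σnom=-63.510; wc +0.260/-0.260 → slack +1.647/-1.647; half-tol=0.260, Σhalf²=0.712417
Nominal = -63.510. Worst-case = [-63.510 - 1.647, -63.510 + 1.647] = [-65.157, -61.863]. RSS = √0.712417 = 0.844.

nominal=-63.510 wc=[-65.157,-61.863] rss=0.844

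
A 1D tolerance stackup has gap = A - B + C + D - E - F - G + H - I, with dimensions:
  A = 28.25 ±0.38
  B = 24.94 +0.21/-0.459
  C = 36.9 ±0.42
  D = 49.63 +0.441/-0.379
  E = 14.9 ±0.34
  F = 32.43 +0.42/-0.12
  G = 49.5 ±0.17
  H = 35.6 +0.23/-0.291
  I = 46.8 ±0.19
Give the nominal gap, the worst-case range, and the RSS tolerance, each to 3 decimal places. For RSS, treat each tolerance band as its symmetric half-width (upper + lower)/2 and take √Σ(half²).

Stack each dimension's contribution:
  +A: nom +28.250 → Σnom=28.250; wc +0.380/-0.380 → slack +0.380/-0.380; half-tol=0.380, Σhalf²=0.144400
  -B: nom -24.940 → Σnom=3.310; wc +0.459/-0.210 → slack +0.839/-0.590; half-tol=0.335, Σhalf²=0.256290
  +C: nom +36.900 → Σnom=40.210; wc +0.420/-0.420 → slack +1.259/-1.010; half-tol=0.420, Σhalf²=0.432690
  +D: nom +49.630 → Σnom=89.840; wc +0.441/-0.379 → slack +1.700/-1.389; half-tol=0.410, Σhalf²=0.600790
  -E: nom -14.900 → Σnom=74.940; wc +0.340/-0.340 → slack +2.040/-1.729; half-tol=0.340, Σhalf²=0.716390
  -F: nom -32.430 → Σnom=42.510; wc +0.120/-0.420 → slack +2.160/-2.149; half-tol=0.270, Σhalf²=0.789290
  -G: nom -49.500 → Σnom=-6.990; wc +0.170/-0.170 → slack +2.330/-2.319; half-tol=0.170, Σhalf²=0.818190
  +H: nom +35.600 → Σnom=28.610; wc +0.230/-0.291 → slack +2.560/-2.610; half-tol=0.261, Σhalf²=0.886051
  -I: nom -46.800 → Σnom=-18.190; wc +0.190/-0.190 → slack +2.750/-2.800; half-tol=0.190, Σhalf²=0.922151
Nominal = -18.190. Worst-case = [-18.190 - 2.800, -18.190 + 2.750] = [-20.990, -15.440]. RSS = √0.922151 = 0.960.

nominal=-18.190 wc=[-20.990,-15.440] rss=0.960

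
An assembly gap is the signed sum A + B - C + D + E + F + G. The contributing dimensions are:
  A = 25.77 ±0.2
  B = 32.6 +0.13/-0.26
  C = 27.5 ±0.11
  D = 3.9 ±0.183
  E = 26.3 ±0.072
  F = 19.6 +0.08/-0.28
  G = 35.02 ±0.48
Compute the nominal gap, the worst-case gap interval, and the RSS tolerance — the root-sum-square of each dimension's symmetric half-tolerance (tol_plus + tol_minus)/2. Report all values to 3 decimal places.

nominal=115.690 wc=[114.105,116.945] rss=0.626

Stack each dimension's contribution:
  +A: nom +25.770 → Σnom=25.770; wc +0.200/-0.200 → slack +0.200/-0.200; half-tol=0.200, Σhalf²=0.040000
  +B: nom +32.600 → Σnom=58.370; wc +0.130/-0.260 → slack +0.330/-0.460; half-tol=0.195, Σhalf²=0.078025
  -C: nom -27.500 → Σnom=30.870; wc +0.110/-0.110 → slack +0.440/-0.570; half-tol=0.110, Σhalf²=0.090125
  +D: nom +3.900 → Σnom=34.770; wc +0.183/-0.183 → slack +0.623/-0.753; half-tol=0.183, Σhalf²=0.123614
  +E: nom +26.300 → Σnom=61.070; wc +0.072/-0.072 → slack +0.695/-0.825; half-tol=0.072, Σhalf²=0.128798
  +F: nom +19.600 → Σnom=80.670; wc +0.080/-0.280 → slack +0.775/-1.105; half-tol=0.180, Σhalf²=0.161198
  +G: nom +35.020 → Σnom=115.690; wc +0.480/-0.480 → slack +1.255/-1.585; half-tol=0.480, Σhalf²=0.391598
Nominal = 115.690. Worst-case = [115.690 - 1.585, 115.690 + 1.255] = [114.105, 116.945]. RSS = √0.391598 = 0.626.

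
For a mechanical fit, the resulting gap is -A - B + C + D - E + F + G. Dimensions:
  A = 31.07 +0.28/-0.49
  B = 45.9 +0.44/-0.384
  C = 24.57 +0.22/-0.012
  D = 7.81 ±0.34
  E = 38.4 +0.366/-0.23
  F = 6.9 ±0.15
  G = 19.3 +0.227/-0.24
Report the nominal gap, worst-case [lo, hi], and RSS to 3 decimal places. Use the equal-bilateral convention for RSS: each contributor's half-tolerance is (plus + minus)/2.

nominal=-56.790 wc=[-58.618,-54.749] rss=0.783

Stack each dimension's contribution:
  -A: nom -31.070 → Σnom=-31.070; wc +0.490/-0.280 → slack +0.490/-0.280; half-tol=0.385, Σhalf²=0.148225
  -B: nom -45.900 → Σnom=-76.970; wc +0.384/-0.440 → slack +0.874/-0.720; half-tol=0.412, Σhalf²=0.317969
  +C: nom +24.570 → Σnom=-52.400; wc +0.220/-0.012 → slack +1.094/-0.732; half-tol=0.116, Σhalf²=0.331425
  +D: nom +7.810 → Σnom=-44.590; wc +0.340/-0.340 → slack +1.434/-1.072; half-tol=0.340, Σhalf²=0.447025
  -E: nom -38.400 → Σnom=-82.990; wc +0.230/-0.366 → slack +1.664/-1.438; half-tol=0.298, Σhalf²=0.535829
  +F: nom +6.900 → Σnom=-76.090; wc +0.150/-0.150 → slack +1.814/-1.588; half-tol=0.150, Σhalf²=0.558329
  +G: nom +19.300 → Σnom=-56.790; wc +0.227/-0.240 → slack +2.041/-1.828; half-tol=0.233, Σhalf²=0.612851
Nominal = -56.790. Worst-case = [-56.790 - 1.828, -56.790 + 2.041] = [-58.618, -54.749]. RSS = √0.612851 = 0.783.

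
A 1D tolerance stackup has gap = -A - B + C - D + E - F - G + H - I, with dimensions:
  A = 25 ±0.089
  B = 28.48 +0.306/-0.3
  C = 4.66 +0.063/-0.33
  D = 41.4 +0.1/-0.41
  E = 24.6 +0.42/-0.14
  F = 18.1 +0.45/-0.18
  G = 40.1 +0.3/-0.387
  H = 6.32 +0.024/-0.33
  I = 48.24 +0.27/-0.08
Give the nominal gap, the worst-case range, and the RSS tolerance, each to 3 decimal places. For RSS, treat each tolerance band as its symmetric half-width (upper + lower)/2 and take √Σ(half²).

nominal=-165.740 wc=[-168.055,-163.787] rss=0.749

Stack each dimension's contribution:
  -A: nom -25.000 → Σnom=-25.000; wc +0.089/-0.089 → slack +0.089/-0.089; half-tol=0.089, Σhalf²=0.007921
  -B: nom -28.480 → Σnom=-53.480; wc +0.300/-0.306 → slack +0.389/-0.395; half-tol=0.303, Σhalf²=0.099730
  +C: nom +4.660 → Σnom=-48.820; wc +0.063/-0.330 → slack +0.452/-0.725; half-tol=0.197, Σhalf²=0.138342
  -D: nom -41.400 → Σnom=-90.220; wc +0.410/-0.100 → slack +0.862/-0.825; half-tol=0.255, Σhalf²=0.203367
  +E: nom +24.600 → Σnom=-65.620; wc +0.420/-0.140 → slack +1.282/-0.965; half-tol=0.280, Σhalf²=0.281767
  -F: nom -18.100 → Σnom=-83.720; wc +0.180/-0.450 → slack +1.462/-1.415; half-tol=0.315, Σhalf²=0.380992
  -G: nom -40.100 → Σnom=-123.820; wc +0.387/-0.300 → slack +1.849/-1.715; half-tol=0.344, Σhalf²=0.498985
  +H: nom +6.320 → Σnom=-117.500; wc +0.024/-0.330 → slack +1.873/-2.045; half-tol=0.177, Σhalf²=0.530314
  -I: nom -48.240 → Σnom=-165.740; wc +0.080/-0.270 → slack +1.953/-2.315; half-tol=0.175, Σhalf²=0.560939
Nominal = -165.740. Worst-case = [-165.740 - 2.315, -165.740 + 1.953] = [-168.055, -163.787]. RSS = √0.560939 = 0.749.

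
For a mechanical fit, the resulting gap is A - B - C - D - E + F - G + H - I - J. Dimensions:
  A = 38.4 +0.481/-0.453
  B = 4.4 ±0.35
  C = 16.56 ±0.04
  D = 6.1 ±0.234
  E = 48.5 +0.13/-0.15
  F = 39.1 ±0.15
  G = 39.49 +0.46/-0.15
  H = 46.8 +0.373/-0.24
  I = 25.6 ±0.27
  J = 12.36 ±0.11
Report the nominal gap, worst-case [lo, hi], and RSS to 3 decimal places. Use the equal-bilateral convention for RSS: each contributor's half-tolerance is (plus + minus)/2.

nominal=-28.710 wc=[-31.147,-26.402] rss=0.843

Stack each dimension's contribution:
  +A: nom +38.400 → Σnom=38.400; wc +0.481/-0.453 → slack +0.481/-0.453; half-tol=0.467, Σhalf²=0.218089
  -B: nom -4.400 → Σnom=34.000; wc +0.350/-0.350 → slack +0.831/-0.803; half-tol=0.350, Σhalf²=0.340589
  -C: nom -16.560 → Σnom=17.440; wc +0.040/-0.040 → slack +0.871/-0.843; half-tol=0.040, Σhalf²=0.342189
  -D: nom -6.100 → Σnom=11.340; wc +0.234/-0.234 → slack +1.105/-1.077; half-tol=0.234, Σhalf²=0.396945
  -E: nom -48.500 → Σnom=-37.160; wc +0.150/-0.130 → slack +1.255/-1.207; half-tol=0.140, Σhalf²=0.416545
  +F: nom +39.100 → Σnom=1.940; wc +0.150/-0.150 → slack +1.405/-1.357; half-tol=0.150, Σhalf²=0.439045
  -G: nom -39.490 → Σnom=-37.550; wc +0.150/-0.460 → slack +1.555/-1.817; half-tol=0.305, Σhalf²=0.532070
  +H: nom +46.800 → Σnom=9.250; wc +0.373/-0.240 → slack +1.928/-2.057; half-tol=0.306, Σhalf²=0.626012
  -I: nom -25.600 → Σnom=-16.350; wc +0.270/-0.270 → slack +2.198/-2.327; half-tol=0.270, Σhalf²=0.698912
  -J: nom -12.360 → Σnom=-28.710; wc +0.110/-0.110 → slack +2.308/-2.437; half-tol=0.110, Σhalf²=0.711012
Nominal = -28.710. Worst-case = [-28.710 - 2.437, -28.710 + 2.308] = [-31.147, -26.402]. RSS = √0.711012 = 0.843.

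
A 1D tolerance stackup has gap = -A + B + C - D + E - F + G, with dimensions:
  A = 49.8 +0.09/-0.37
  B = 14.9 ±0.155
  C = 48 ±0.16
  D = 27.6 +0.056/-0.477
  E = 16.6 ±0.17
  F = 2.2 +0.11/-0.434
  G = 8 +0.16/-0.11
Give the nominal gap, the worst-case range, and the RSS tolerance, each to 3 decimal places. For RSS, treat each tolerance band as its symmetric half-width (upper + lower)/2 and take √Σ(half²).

nominal=7.900 wc=[7.049,9.826] rss=0.543

Stack each dimension's contribution:
  -A: nom -49.800 → Σnom=-49.800; wc +0.370/-0.090 → slack +0.370/-0.090; half-tol=0.230, Σhalf²=0.052900
  +B: nom +14.900 → Σnom=-34.900; wc +0.155/-0.155 → slack +0.525/-0.245; half-tol=0.155, Σhalf²=0.076925
  +C: nom +48.000 → Σnom=13.100; wc +0.160/-0.160 → slack +0.685/-0.405; half-tol=0.160, Σhalf²=0.102525
  -D: nom -27.600 → Σnom=-14.500; wc +0.477/-0.056 → slack +1.162/-0.461; half-tol=0.267, Σhalf²=0.173547
  +E: nom +16.600 → Σnom=2.100; wc +0.170/-0.170 → slack +1.332/-0.631; half-tol=0.170, Σhalf²=0.202447
  -F: nom -2.200 → Σnom=-0.100; wc +0.434/-0.110 → slack +1.766/-0.741; half-tol=0.272, Σhalf²=0.276431
  +G: nom +8.000 → Σnom=7.900; wc +0.160/-0.110 → slack +1.926/-0.851; half-tol=0.135, Σhalf²=0.294656
Nominal = 7.900. Worst-case = [7.900 - 0.851, 7.900 + 1.926] = [7.049, 9.826]. RSS = √0.294656 = 0.543.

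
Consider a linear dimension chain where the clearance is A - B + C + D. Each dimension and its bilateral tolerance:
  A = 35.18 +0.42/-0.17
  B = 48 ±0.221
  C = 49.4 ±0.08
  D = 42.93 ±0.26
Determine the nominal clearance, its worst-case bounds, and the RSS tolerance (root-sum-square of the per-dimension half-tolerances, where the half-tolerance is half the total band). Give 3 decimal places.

nominal=79.510 wc=[78.779,80.491] rss=0.458

Stack each dimension's contribution:
  +A: nom +35.180 → Σnom=35.180; wc +0.420/-0.170 → slack +0.420/-0.170; half-tol=0.295, Σhalf²=0.087025
  -B: nom -48.000 → Σnom=-12.820; wc +0.221/-0.221 → slack +0.641/-0.391; half-tol=0.221, Σhalf²=0.135866
  +C: nom +49.400 → Σnom=36.580; wc +0.080/-0.080 → slack +0.721/-0.471; half-tol=0.080, Σhalf²=0.142266
  +D: nom +42.930 → Σnom=79.510; wc +0.260/-0.260 → slack +0.981/-0.731; half-tol=0.260, Σhalf²=0.209866
Nominal = 79.510. Worst-case = [79.510 - 0.731, 79.510 + 0.981] = [78.779, 80.491]. RSS = √0.209866 = 0.458.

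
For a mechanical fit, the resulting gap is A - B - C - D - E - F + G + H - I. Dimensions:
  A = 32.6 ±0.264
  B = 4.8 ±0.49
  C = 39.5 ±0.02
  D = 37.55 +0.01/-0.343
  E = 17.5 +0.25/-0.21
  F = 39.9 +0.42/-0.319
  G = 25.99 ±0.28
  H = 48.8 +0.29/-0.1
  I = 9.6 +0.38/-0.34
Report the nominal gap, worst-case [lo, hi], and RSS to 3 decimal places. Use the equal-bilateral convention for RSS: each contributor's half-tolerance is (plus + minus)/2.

Stack each dimension's contribution:
  +A: nom +32.600 → Σnom=32.600; wc +0.264/-0.264 → slack +0.264/-0.264; half-tol=0.264, Σhalf²=0.069696
  -B: nom -4.800 → Σnom=27.800; wc +0.490/-0.490 → slack +0.754/-0.754; half-tol=0.490, Σhalf²=0.309796
  -C: nom -39.500 → Σnom=-11.700; wc +0.020/-0.020 → slack +0.774/-0.774; half-tol=0.020, Σhalf²=0.310196
  -D: nom -37.550 → Σnom=-49.250; wc +0.343/-0.010 → slack +1.117/-0.784; half-tol=0.177, Σhalf²=0.341348
  -E: nom -17.500 → Σnom=-66.750; wc +0.210/-0.250 → slack +1.327/-1.034; half-tol=0.230, Σhalf²=0.394248
  -F: nom -39.900 → Σnom=-106.650; wc +0.319/-0.420 → slack +1.646/-1.454; half-tol=0.369, Σhalf²=0.530778
  +G: nom +25.990 → Σnom=-80.660; wc +0.280/-0.280 → slack +1.926/-1.734; half-tol=0.280, Σhalf²=0.609178
  +H: nom +48.800 → Σnom=-31.860; wc +0.290/-0.100 → slack +2.216/-1.834; half-tol=0.195, Σhalf²=0.647203
  -I: nom -9.600 → Σnom=-41.460; wc +0.340/-0.380 → slack +2.556/-2.214; half-tol=0.360, Σhalf²=0.776803
Nominal = -41.460. Worst-case = [-41.460 - 2.214, -41.460 + 2.556] = [-43.674, -38.904]. RSS = √0.776803 = 0.881.

nominal=-41.460 wc=[-43.674,-38.904] rss=0.881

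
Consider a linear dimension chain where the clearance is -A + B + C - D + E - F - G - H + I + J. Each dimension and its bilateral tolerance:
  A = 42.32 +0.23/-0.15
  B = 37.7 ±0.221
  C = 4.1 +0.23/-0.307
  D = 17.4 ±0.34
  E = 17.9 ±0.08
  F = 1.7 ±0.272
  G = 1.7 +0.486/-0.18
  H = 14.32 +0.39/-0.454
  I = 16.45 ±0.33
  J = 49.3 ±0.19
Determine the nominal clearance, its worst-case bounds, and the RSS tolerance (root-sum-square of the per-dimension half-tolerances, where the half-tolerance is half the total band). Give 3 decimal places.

nominal=48.010 wc=[45.164,50.457] rss=0.887

Stack each dimension's contribution:
  -A: nom -42.320 → Σnom=-42.320; wc +0.150/-0.230 → slack +0.150/-0.230; half-tol=0.190, Σhalf²=0.036100
  +B: nom +37.700 → Σnom=-4.620; wc +0.221/-0.221 → slack +0.371/-0.451; half-tol=0.221, Σhalf²=0.084941
  +C: nom +4.100 → Σnom=-0.520; wc +0.230/-0.307 → slack +0.601/-0.758; half-tol=0.269, Σhalf²=0.157033
  -D: nom -17.400 → Σnom=-17.920; wc +0.340/-0.340 → slack +0.941/-1.098; half-tol=0.340, Σhalf²=0.272633
  +E: nom +17.900 → Σnom=-0.020; wc +0.080/-0.080 → slack +1.021/-1.178; half-tol=0.080, Σhalf²=0.279033
  -F: nom -1.700 → Σnom=-1.720; wc +0.272/-0.272 → slack +1.293/-1.450; half-tol=0.272, Σhalf²=0.353017
  -G: nom -1.700 → Σnom=-3.420; wc +0.180/-0.486 → slack +1.473/-1.936; half-tol=0.333, Σhalf²=0.463906
  -H: nom -14.320 → Σnom=-17.740; wc +0.454/-0.390 → slack +1.927/-2.326; half-tol=0.422, Σhalf²=0.641990
  +I: nom +16.450 → Σnom=-1.290; wc +0.330/-0.330 → slack +2.257/-2.656; half-tol=0.330, Σhalf²=0.750890
  +J: nom +49.300 → Σnom=48.010; wc +0.190/-0.190 → slack +2.447/-2.846; half-tol=0.190, Σhalf²=0.786990
Nominal = 48.010. Worst-case = [48.010 - 2.846, 48.010 + 2.447] = [45.164, 50.457]. RSS = √0.786990 = 0.887.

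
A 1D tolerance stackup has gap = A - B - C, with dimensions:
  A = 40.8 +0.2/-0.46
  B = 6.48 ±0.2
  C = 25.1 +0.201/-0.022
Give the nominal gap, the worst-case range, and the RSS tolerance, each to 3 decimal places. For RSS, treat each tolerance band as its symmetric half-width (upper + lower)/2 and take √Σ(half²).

nominal=9.220 wc=[8.359,9.642] rss=0.402

Stack each dimension's contribution:
  +A: nom +40.800 → Σnom=40.800; wc +0.200/-0.460 → slack +0.200/-0.460; half-tol=0.330, Σhalf²=0.108900
  -B: nom -6.480 → Σnom=34.320; wc +0.200/-0.200 → slack +0.400/-0.660; half-tol=0.200, Σhalf²=0.148900
  -C: nom -25.100 → Σnom=9.220; wc +0.022/-0.201 → slack +0.422/-0.861; half-tol=0.112, Σhalf²=0.161332
Nominal = 9.220. Worst-case = [9.220 - 0.861, 9.220 + 0.422] = [8.359, 9.642]. RSS = √0.161332 = 0.402.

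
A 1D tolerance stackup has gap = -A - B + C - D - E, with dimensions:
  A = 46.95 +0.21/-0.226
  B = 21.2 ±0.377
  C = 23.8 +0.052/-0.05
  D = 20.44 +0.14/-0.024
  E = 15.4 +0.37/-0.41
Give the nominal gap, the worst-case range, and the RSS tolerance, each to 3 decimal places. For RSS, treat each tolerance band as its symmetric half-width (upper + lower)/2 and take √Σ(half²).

nominal=-80.190 wc=[-81.337,-79.101] rss=0.593

Stack each dimension's contribution:
  -A: nom -46.950 → Σnom=-46.950; wc +0.226/-0.210 → slack +0.226/-0.210; half-tol=0.218, Σhalf²=0.047524
  -B: nom -21.200 → Σnom=-68.150; wc +0.377/-0.377 → slack +0.603/-0.587; half-tol=0.377, Σhalf²=0.189653
  +C: nom +23.800 → Σnom=-44.350; wc +0.052/-0.050 → slack +0.655/-0.637; half-tol=0.051, Σhalf²=0.192254
  -D: nom -20.440 → Σnom=-64.790; wc +0.024/-0.140 → slack +0.679/-0.777; half-tol=0.082, Σhalf²=0.198978
  -E: nom -15.400 → Σnom=-80.190; wc +0.410/-0.370 → slack +1.089/-1.147; half-tol=0.390, Σhalf²=0.351078
Nominal = -80.190. Worst-case = [-80.190 - 1.147, -80.190 + 1.089] = [-81.337, -79.101]. RSS = √0.351078 = 0.593.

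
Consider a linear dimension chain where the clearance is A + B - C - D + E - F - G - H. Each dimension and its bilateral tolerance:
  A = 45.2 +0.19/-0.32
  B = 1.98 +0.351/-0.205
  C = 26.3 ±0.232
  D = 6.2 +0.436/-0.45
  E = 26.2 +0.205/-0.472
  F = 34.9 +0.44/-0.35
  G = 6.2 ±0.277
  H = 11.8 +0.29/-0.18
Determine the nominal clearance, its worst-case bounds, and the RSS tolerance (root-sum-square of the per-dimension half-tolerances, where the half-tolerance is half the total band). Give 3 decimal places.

nominal=-12.020 wc=[-14.692,-9.785] rss=0.892

Stack each dimension's contribution:
  +A: nom +45.200 → Σnom=45.200; wc +0.190/-0.320 → slack +0.190/-0.320; half-tol=0.255, Σhalf²=0.065025
  +B: nom +1.980 → Σnom=47.180; wc +0.351/-0.205 → slack +0.541/-0.525; half-tol=0.278, Σhalf²=0.142309
  -C: nom -26.300 → Σnom=20.880; wc +0.232/-0.232 → slack +0.773/-0.757; half-tol=0.232, Σhalf²=0.196133
  -D: nom -6.200 → Σnom=14.680; wc +0.450/-0.436 → slack +1.223/-1.193; half-tol=0.443, Σhalf²=0.392382
  +E: nom +26.200 → Σnom=40.880; wc +0.205/-0.472 → slack +1.428/-1.665; half-tol=0.338, Σhalf²=0.506964
  -F: nom -34.900 → Σnom=5.980; wc +0.350/-0.440 → slack +1.778/-2.105; half-tol=0.395, Σhalf²=0.662989
  -G: nom -6.200 → Σnom=-0.220; wc +0.277/-0.277 → slack +2.055/-2.382; half-tol=0.277, Σhalf²=0.739718
  -H: nom -11.800 → Σnom=-12.020; wc +0.180/-0.290 → slack +2.235/-2.672; half-tol=0.235, Σhalf²=0.794943
Nominal = -12.020. Worst-case = [-12.020 - 2.672, -12.020 + 2.235] = [-14.692, -9.785]. RSS = √0.794943 = 0.892.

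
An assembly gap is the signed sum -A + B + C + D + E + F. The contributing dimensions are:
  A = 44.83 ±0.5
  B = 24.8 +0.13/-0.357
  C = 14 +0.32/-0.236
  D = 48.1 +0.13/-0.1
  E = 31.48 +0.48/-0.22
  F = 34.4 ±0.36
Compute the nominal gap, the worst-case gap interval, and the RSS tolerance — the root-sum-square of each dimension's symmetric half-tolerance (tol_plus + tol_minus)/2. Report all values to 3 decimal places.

nominal=107.950 wc=[106.177,109.870] rss=0.807

Stack each dimension's contribution:
  -A: nom -44.830 → Σnom=-44.830; wc +0.500/-0.500 → slack +0.500/-0.500; half-tol=0.500, Σhalf²=0.250000
  +B: nom +24.800 → Σnom=-20.030; wc +0.130/-0.357 → slack +0.630/-0.857; half-tol=0.243, Σhalf²=0.309292
  +C: nom +14.000 → Σnom=-6.030; wc +0.320/-0.236 → slack +0.950/-1.093; half-tol=0.278, Σhalf²=0.386576
  +D: nom +48.100 → Σnom=42.070; wc +0.130/-0.100 → slack +1.080/-1.193; half-tol=0.115, Σhalf²=0.399801
  +E: nom +31.480 → Σnom=73.550; wc +0.480/-0.220 → slack +1.560/-1.413; half-tol=0.350, Σhalf²=0.522301
  +F: nom +34.400 → Σnom=107.950; wc +0.360/-0.360 → slack +1.920/-1.773; half-tol=0.360, Σhalf²=0.651901
Nominal = 107.950. Worst-case = [107.950 - 1.773, 107.950 + 1.920] = [106.177, 109.870]. RSS = √0.651901 = 0.807.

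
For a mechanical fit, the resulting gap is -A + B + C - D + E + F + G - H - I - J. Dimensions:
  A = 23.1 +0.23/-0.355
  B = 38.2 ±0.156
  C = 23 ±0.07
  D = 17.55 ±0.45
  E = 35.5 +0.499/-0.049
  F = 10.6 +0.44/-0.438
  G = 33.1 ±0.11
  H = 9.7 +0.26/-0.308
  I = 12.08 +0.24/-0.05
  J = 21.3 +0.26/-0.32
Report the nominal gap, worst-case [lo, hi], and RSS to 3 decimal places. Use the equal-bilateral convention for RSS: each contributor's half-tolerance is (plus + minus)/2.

nominal=56.670 wc=[54.407,59.428] rss=0.885

Stack each dimension's contribution:
  -A: nom -23.100 → Σnom=-23.100; wc +0.355/-0.230 → slack +0.355/-0.230; half-tol=0.292, Σhalf²=0.085556
  +B: nom +38.200 → Σnom=15.100; wc +0.156/-0.156 → slack +0.511/-0.386; half-tol=0.156, Σhalf²=0.109892
  +C: nom +23.000 → Σnom=38.100; wc +0.070/-0.070 → slack +0.581/-0.456; half-tol=0.070, Σhalf²=0.114792
  -D: nom -17.550 → Σnom=20.550; wc +0.450/-0.450 → slack +1.031/-0.906; half-tol=0.450, Σhalf²=0.317292
  +E: nom +35.500 → Σnom=56.050; wc +0.499/-0.049 → slack +1.530/-0.955; half-tol=0.274, Σhalf²=0.392368
  +F: nom +10.600 → Σnom=66.650; wc +0.440/-0.438 → slack +1.970/-1.393; half-tol=0.439, Σhalf²=0.585089
  +G: nom +33.100 → Σnom=99.750; wc +0.110/-0.110 → slack +2.080/-1.503; half-tol=0.110, Σhalf²=0.597189
  -H: nom -9.700 → Σnom=90.050; wc +0.308/-0.260 → slack +2.388/-1.763; half-tol=0.284, Σhalf²=0.677845
  -I: nom -12.080 → Σnom=77.970; wc +0.050/-0.240 → slack +2.438/-2.003; half-tol=0.145, Σhalf²=0.698870
  -J: nom -21.300 → Σnom=56.670; wc +0.320/-0.260 → slack +2.758/-2.263; half-tol=0.290, Σhalf²=0.782970
Nominal = 56.670. Worst-case = [56.670 - 2.263, 56.670 + 2.758] = [54.407, 59.428]. RSS = √0.782970 = 0.885.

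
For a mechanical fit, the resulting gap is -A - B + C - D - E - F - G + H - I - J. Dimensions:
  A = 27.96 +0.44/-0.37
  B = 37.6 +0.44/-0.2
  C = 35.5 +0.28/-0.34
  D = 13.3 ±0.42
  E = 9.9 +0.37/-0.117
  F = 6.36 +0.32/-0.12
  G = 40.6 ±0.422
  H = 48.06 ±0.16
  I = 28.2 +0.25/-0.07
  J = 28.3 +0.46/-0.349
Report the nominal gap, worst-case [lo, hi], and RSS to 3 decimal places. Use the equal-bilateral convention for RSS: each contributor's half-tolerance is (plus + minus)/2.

nominal=-108.660 wc=[-112.282,-106.152] rss=1.020

Stack each dimension's contribution:
  -A: nom -27.960 → Σnom=-27.960; wc +0.370/-0.440 → slack +0.370/-0.440; half-tol=0.405, Σhalf²=0.164025
  -B: nom -37.600 → Σnom=-65.560; wc +0.200/-0.440 → slack +0.570/-0.880; half-tol=0.320, Σhalf²=0.266425
  +C: nom +35.500 → Σnom=-30.060; wc +0.280/-0.340 → slack +0.850/-1.220; half-tol=0.310, Σhalf²=0.362525
  -D: nom -13.300 → Σnom=-43.360; wc +0.420/-0.420 → slack +1.270/-1.640; half-tol=0.420, Σhalf²=0.538925
  -E: nom -9.900 → Σnom=-53.260; wc +0.117/-0.370 → slack +1.387/-2.010; half-tol=0.243, Σhalf²=0.598217
  -F: nom -6.360 → Σnom=-59.620; wc +0.120/-0.320 → slack +1.507/-2.330; half-tol=0.220, Σhalf²=0.646617
  -G: nom -40.600 → Σnom=-100.220; wc +0.422/-0.422 → slack +1.929/-2.752; half-tol=0.422, Σhalf²=0.824701
  +H: nom +48.060 → Σnom=-52.160; wc +0.160/-0.160 → slack +2.089/-2.912; half-tol=0.160, Σhalf²=0.850301
  -I: nom -28.200 → Σnom=-80.360; wc +0.070/-0.250 → slack +2.159/-3.162; half-tol=0.160, Σhalf²=0.875901
  -J: nom -28.300 → Σnom=-108.660; wc +0.349/-0.460 → slack +2.508/-3.622; half-tol=0.404, Σhalf²=1.039521
Nominal = -108.660. Worst-case = [-108.660 - 3.622, -108.660 + 2.508] = [-112.282, -106.152]. RSS = √1.039521 = 1.020.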